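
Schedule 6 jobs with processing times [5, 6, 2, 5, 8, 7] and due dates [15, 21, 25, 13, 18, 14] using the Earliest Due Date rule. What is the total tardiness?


Sort by due date (EDD order): [(5, 13), (7, 14), (5, 15), (8, 18), (6, 21), (2, 25)]
Compute completion times and tardiness:
  Job 1: p=5, d=13, C=5, tardiness=max(0,5-13)=0
  Job 2: p=7, d=14, C=12, tardiness=max(0,12-14)=0
  Job 3: p=5, d=15, C=17, tardiness=max(0,17-15)=2
  Job 4: p=8, d=18, C=25, tardiness=max(0,25-18)=7
  Job 5: p=6, d=21, C=31, tardiness=max(0,31-21)=10
  Job 6: p=2, d=25, C=33, tardiness=max(0,33-25)=8
Total tardiness = 27

27


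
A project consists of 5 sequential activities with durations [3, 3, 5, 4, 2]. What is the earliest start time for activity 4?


Activity 4 starts after activities 1 through 3 complete.
Predecessor durations: [3, 3, 5]
ES = 3 + 3 + 5 = 11

11


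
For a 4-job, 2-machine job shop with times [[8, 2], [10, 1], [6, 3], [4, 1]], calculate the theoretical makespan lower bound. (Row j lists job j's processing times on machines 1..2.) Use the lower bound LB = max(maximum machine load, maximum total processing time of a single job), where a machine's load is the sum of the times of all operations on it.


Machine loads:
  Machine 1: 8 + 10 + 6 + 4 = 28
  Machine 2: 2 + 1 + 3 + 1 = 7
Max machine load = 28
Job totals:
  Job 1: 10
  Job 2: 11
  Job 3: 9
  Job 4: 5
Max job total = 11
Lower bound = max(28, 11) = 28

28


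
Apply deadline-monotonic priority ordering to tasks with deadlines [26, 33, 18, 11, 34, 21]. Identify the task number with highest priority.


Sort tasks by relative deadline (ascending):
  Task 4: deadline = 11
  Task 3: deadline = 18
  Task 6: deadline = 21
  Task 1: deadline = 26
  Task 2: deadline = 33
  Task 5: deadline = 34
Priority order (highest first): [4, 3, 6, 1, 2, 5]
Highest priority task = 4

4


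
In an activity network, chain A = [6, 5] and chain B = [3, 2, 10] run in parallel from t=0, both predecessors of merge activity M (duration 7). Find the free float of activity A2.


ES(A2) = sum of predecessors on chain A = 6
EF(A2) = ES + duration = 6 + 5 = 11
Successor of A2 is M. ES(M) = max(sum(A), sum(B)) = max(11, 15) = 15
Free float = ES(successor) - EF(current) = 15 - 11 = 4

4


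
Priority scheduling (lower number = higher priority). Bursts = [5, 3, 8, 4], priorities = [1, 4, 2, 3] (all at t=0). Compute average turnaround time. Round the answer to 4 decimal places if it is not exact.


Sort by priority (ascending = highest first):
Order: [(1, 5), (2, 8), (3, 4), (4, 3)]
Completion times:
  Priority 1, burst=5, C=5
  Priority 2, burst=8, C=13
  Priority 3, burst=4, C=17
  Priority 4, burst=3, C=20
Average turnaround = 55/4 = 13.75

13.75


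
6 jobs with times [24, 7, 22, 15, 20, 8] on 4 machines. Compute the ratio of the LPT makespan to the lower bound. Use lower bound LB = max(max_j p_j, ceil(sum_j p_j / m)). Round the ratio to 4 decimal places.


LPT order: [24, 22, 20, 15, 8, 7]
Machine loads after assignment: [24, 22, 27, 23]
LPT makespan = 27
Lower bound = max(max_job, ceil(total/4)) = max(24, 24) = 24
Ratio = 27 / 24 = 1.125

1.125


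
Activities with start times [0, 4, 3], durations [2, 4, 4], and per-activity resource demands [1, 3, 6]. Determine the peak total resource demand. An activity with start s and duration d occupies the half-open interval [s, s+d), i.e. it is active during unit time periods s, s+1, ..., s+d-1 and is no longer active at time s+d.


Each activity i is active on [start_i, start_i + duration_i).
Compute total resource usage per time slot:
  t=0: active resources = [1], total = 1
  t=1: active resources = [1], total = 1
  t=2: active resources = [], total = 0
  t=3: active resources = [6], total = 6
  t=4: active resources = [3, 6], total = 9
  t=5: active resources = [3, 6], total = 9
  t=6: active resources = [3, 6], total = 9
  t=7: active resources = [3], total = 3
Peak resource demand = 9

9


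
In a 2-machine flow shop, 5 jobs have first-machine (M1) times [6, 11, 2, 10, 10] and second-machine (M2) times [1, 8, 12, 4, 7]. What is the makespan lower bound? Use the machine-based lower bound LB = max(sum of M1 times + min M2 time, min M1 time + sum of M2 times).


LB1 = sum(M1 times) + min(M2 times) = 39 + 1 = 40
LB2 = min(M1 times) + sum(M2 times) = 2 + 32 = 34
Lower bound = max(LB1, LB2) = max(40, 34) = 40

40


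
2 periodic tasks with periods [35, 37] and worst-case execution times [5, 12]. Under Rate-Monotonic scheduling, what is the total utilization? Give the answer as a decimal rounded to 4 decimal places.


Compute individual utilizations (exact fractions):
  Task 1: C/T = 5/35 = 1/7 (approx. 0.1429)
  Task 2: C/T = 12/37 (approx. 0.3243)
Total utilization U = 1/7 + 12/37 = 121/259
Rounded to 4 decimal places: U = 0.4672
RM (Liu & Layland) bound for 2 tasks = 0.828427; compare with U = 121/259 (approx. 0.467181)
U <= bound, so schedulable by RM sufficient condition.

0.4672


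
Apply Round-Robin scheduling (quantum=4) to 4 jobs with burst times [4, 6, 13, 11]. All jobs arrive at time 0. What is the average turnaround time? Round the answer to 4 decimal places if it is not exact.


Time quantum = 4
Execution trace:
  J1 runs 4 units, time = 4
  J2 runs 4 units, time = 8
  J3 runs 4 units, time = 12
  J4 runs 4 units, time = 16
  J2 runs 2 units, time = 18
  J3 runs 4 units, time = 22
  J4 runs 4 units, time = 26
  J3 runs 4 units, time = 30
  J4 runs 3 units, time = 33
  J3 runs 1 units, time = 34
Finish times: [4, 18, 34, 33]
Average turnaround = 89/4 = 22.25

22.25


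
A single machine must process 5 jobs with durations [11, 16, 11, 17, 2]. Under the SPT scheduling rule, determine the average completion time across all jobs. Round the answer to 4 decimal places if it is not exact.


Sort jobs by processing time (SPT order): [2, 11, 11, 16, 17]
Compute completion times sequentially:
  Job 1: processing = 2, completes at 2
  Job 2: processing = 11, completes at 13
  Job 3: processing = 11, completes at 24
  Job 4: processing = 16, completes at 40
  Job 5: processing = 17, completes at 57
Sum of completion times = 136
Average completion time = 136/5 = 27.2

27.2


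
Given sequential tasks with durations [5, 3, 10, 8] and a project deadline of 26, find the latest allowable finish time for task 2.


LF(activity 2) = deadline - sum of successor durations
Successors: activities 3 through 4 with durations [10, 8]
Sum of successor durations = 18
LF = 26 - 18 = 8

8


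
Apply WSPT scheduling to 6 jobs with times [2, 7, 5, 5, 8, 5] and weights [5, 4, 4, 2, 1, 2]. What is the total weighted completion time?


Compute p/w ratios and sort ascending (WSPT): [(2, 5), (5, 4), (7, 4), (5, 2), (5, 2), (8, 1)]
Compute weighted completion times:
  Job (p=2,w=5): C=2, w*C=5*2=10
  Job (p=5,w=4): C=7, w*C=4*7=28
  Job (p=7,w=4): C=14, w*C=4*14=56
  Job (p=5,w=2): C=19, w*C=2*19=38
  Job (p=5,w=2): C=24, w*C=2*24=48
  Job (p=8,w=1): C=32, w*C=1*32=32
Total weighted completion time = 212

212


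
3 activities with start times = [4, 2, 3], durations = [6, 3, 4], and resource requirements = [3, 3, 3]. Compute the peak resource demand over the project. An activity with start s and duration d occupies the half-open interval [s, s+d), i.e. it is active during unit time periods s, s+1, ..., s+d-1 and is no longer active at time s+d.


Each activity i is active on [start_i, start_i + duration_i).
Compute total resource usage per time slot:
  t=0: active resources = [], total = 0
  t=1: active resources = [], total = 0
  t=2: active resources = [3], total = 3
  t=3: active resources = [3, 3], total = 6
  t=4: active resources = [3, 3, 3], total = 9
  t=5: active resources = [3, 3], total = 6
  t=6: active resources = [3, 3], total = 6
  t=7: active resources = [3], total = 3
  t=8: active resources = [3], total = 3
  t=9: active resources = [3], total = 3
Peak resource demand = 9

9


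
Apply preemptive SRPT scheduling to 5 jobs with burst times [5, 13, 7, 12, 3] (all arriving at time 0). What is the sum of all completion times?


Since all jobs arrive at t=0, SRPT equals SPT ordering.
SPT order: [3, 5, 7, 12, 13]
Completion times:
  Job 1: p=3, C=3
  Job 2: p=5, C=8
  Job 3: p=7, C=15
  Job 4: p=12, C=27
  Job 5: p=13, C=40
Total completion time = 3 + 8 + 15 + 27 + 40 = 93

93


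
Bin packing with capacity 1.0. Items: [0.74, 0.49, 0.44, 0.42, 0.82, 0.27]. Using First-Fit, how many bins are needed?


Place items sequentially using First-Fit:
  Item 0.74 -> new Bin 1
  Item 0.49 -> new Bin 2
  Item 0.44 -> Bin 2 (now 0.93)
  Item 0.42 -> new Bin 3
  Item 0.82 -> new Bin 4
  Item 0.27 -> Bin 3 (now 0.69)
Total bins used = 4

4


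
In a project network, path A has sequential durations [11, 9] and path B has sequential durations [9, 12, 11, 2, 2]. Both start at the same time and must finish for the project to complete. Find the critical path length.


Path A total = 11 + 9 = 20
Path B total = 9 + 12 + 11 + 2 + 2 = 36
Critical path = longest path = max(20, 36) = 36

36


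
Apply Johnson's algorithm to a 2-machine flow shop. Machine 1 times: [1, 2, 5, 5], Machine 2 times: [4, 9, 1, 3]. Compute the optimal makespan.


Apply Johnson's rule:
  Group 1 (a <= b): [(1, 1, 4), (2, 2, 9)]
  Group 2 (a > b): [(4, 5, 3), (3, 5, 1)]
Optimal job order: [1, 2, 4, 3]
Schedule:
  Job 1: M1 done at 1, M2 done at 5
  Job 2: M1 done at 3, M2 done at 14
  Job 4: M1 done at 8, M2 done at 17
  Job 3: M1 done at 13, M2 done at 18
Makespan = 18

18


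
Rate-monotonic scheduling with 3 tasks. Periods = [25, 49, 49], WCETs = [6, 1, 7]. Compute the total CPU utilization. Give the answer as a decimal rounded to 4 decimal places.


Compute individual utilizations (exact fractions):
  Task 1: C/T = 6/25 (approx. 0.24)
  Task 2: C/T = 1/49 (approx. 0.0204)
  Task 3: C/T = 7/49 = 1/7 (approx. 0.1429)
Total utilization U = 6/25 + 1/49 + 1/7 = 494/1225
Rounded to 4 decimal places: U = 0.4033
RM (Liu & Layland) bound for 3 tasks = 0.779763; compare with U = 494/1225 (approx. 0.403265)
U <= bound, so schedulable by RM sufficient condition.

0.4033


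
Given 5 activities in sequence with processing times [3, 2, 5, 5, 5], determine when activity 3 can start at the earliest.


Activity 3 starts after activities 1 through 2 complete.
Predecessor durations: [3, 2]
ES = 3 + 2 = 5

5


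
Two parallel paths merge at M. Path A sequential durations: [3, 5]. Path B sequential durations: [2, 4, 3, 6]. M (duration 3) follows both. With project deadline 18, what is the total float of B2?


Forward pass: ES(B2) = sum of predecessors on chain B = 2
EF = ES + duration = 2 + 4 = 6
Backward pass: LF(M) = deadline = 18; LS(M) = 18 - 3 = 15
LF(B2) = LS(M) - sum(successors on chain B) = 15 - 9 = 6
LS = LF - duration = 6 - 4 = 2
Total float = LS - ES = 2 - 2 = 0

0


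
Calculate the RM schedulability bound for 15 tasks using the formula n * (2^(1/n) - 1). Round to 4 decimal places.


Compute 2^(1/15) = 1.0472941228
Subtract 1: 1.0472941228 - 1 = 0.0472941228
Multiply by n: 15 * 0.0472941228 = 0.7094118420
Round to 4 dp: 0.7094

0.7094


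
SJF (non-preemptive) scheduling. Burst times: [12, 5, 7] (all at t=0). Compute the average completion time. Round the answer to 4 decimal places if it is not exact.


SJF order (ascending): [5, 7, 12]
Completion times:
  Job 1: burst=5, C=5
  Job 2: burst=7, C=12
  Job 3: burst=12, C=24
Average completion = 41/3 = 13.6667

13.6667


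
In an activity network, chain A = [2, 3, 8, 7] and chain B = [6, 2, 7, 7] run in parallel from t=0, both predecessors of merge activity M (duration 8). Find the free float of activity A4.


ES(A4) = sum of predecessors on chain A = 13
EF(A4) = ES + duration = 13 + 7 = 20
Successor of A4 is M. ES(M) = max(sum(A), sum(B)) = max(20, 22) = 22
Free float = ES(successor) - EF(current) = 22 - 20 = 2

2


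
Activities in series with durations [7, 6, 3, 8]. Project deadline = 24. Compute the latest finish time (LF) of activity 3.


LF(activity 3) = deadline - sum of successor durations
Successors: activities 4 through 4 with durations [8]
Sum of successor durations = 8
LF = 24 - 8 = 16

16


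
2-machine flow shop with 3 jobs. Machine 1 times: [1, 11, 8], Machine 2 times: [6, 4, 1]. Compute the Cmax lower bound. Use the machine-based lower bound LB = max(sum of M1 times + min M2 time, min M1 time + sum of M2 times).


LB1 = sum(M1 times) + min(M2 times) = 20 + 1 = 21
LB2 = min(M1 times) + sum(M2 times) = 1 + 11 = 12
Lower bound = max(LB1, LB2) = max(21, 12) = 21

21


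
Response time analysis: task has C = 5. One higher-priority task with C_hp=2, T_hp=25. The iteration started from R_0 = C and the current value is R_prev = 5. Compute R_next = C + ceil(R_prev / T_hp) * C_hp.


R_next = C + ceil(R_prev / T_hp) * C_hp
ceil(5 / 25) = ceil(0.2) = 1
Interference = 1 * 2 = 2
R_next = 5 + 2 = 7

7


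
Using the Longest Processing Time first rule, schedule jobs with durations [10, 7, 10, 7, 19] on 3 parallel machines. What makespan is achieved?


Sort jobs in decreasing order (LPT): [19, 10, 10, 7, 7]
Assign each job to the least loaded machine:
  Machine 1: jobs [19], load = 19
  Machine 2: jobs [10, 7], load = 17
  Machine 3: jobs [10, 7], load = 17
Makespan = max load = 19

19


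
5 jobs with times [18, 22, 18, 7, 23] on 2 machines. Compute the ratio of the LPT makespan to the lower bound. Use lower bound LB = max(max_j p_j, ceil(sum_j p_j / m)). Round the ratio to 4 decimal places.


LPT order: [23, 22, 18, 18, 7]
Machine loads after assignment: [41, 47]
LPT makespan = 47
Lower bound = max(max_job, ceil(total/2)) = max(23, 44) = 44
Ratio = 47 / 44 = 1.0682

1.0682


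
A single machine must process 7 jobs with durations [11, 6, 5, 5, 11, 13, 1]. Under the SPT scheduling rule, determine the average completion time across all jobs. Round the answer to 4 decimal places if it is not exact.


Sort jobs by processing time (SPT order): [1, 5, 5, 6, 11, 11, 13]
Compute completion times sequentially:
  Job 1: processing = 1, completes at 1
  Job 2: processing = 5, completes at 6
  Job 3: processing = 5, completes at 11
  Job 4: processing = 6, completes at 17
  Job 5: processing = 11, completes at 28
  Job 6: processing = 11, completes at 39
  Job 7: processing = 13, completes at 52
Sum of completion times = 154
Average completion time = 154/7 = 22.0

22.0


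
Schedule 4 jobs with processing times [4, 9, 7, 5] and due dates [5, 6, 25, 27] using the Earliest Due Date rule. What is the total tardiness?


Sort by due date (EDD order): [(4, 5), (9, 6), (7, 25), (5, 27)]
Compute completion times and tardiness:
  Job 1: p=4, d=5, C=4, tardiness=max(0,4-5)=0
  Job 2: p=9, d=6, C=13, tardiness=max(0,13-6)=7
  Job 3: p=7, d=25, C=20, tardiness=max(0,20-25)=0
  Job 4: p=5, d=27, C=25, tardiness=max(0,25-27)=0
Total tardiness = 7

7


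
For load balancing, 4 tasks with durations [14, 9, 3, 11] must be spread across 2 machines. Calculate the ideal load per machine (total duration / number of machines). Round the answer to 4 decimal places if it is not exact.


Total processing time = 14 + 9 + 3 + 11 = 37
Number of machines = 2
Ideal balanced load = 37 / 2 = 18.5

18.5


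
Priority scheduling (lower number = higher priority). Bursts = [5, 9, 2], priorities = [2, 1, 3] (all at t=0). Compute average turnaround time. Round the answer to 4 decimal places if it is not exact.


Sort by priority (ascending = highest first):
Order: [(1, 9), (2, 5), (3, 2)]
Completion times:
  Priority 1, burst=9, C=9
  Priority 2, burst=5, C=14
  Priority 3, burst=2, C=16
Average turnaround = 39/3 = 13.0

13.0


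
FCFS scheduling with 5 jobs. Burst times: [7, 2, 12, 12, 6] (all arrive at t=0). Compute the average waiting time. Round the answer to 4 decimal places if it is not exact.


FCFS order (as given): [7, 2, 12, 12, 6]
Waiting times:
  Job 1: wait = 0
  Job 2: wait = 7
  Job 3: wait = 9
  Job 4: wait = 21
  Job 5: wait = 33
Sum of waiting times = 70
Average waiting time = 70/5 = 14.0

14.0


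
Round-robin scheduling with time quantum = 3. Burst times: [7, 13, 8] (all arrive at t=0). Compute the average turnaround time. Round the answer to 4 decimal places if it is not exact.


Time quantum = 3
Execution trace:
  J1 runs 3 units, time = 3
  J2 runs 3 units, time = 6
  J3 runs 3 units, time = 9
  J1 runs 3 units, time = 12
  J2 runs 3 units, time = 15
  J3 runs 3 units, time = 18
  J1 runs 1 units, time = 19
  J2 runs 3 units, time = 22
  J3 runs 2 units, time = 24
  J2 runs 3 units, time = 27
  J2 runs 1 units, time = 28
Finish times: [19, 28, 24]
Average turnaround = 71/3 = 23.6667

23.6667


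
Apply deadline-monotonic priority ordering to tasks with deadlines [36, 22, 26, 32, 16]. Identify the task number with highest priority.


Sort tasks by relative deadline (ascending):
  Task 5: deadline = 16
  Task 2: deadline = 22
  Task 3: deadline = 26
  Task 4: deadline = 32
  Task 1: deadline = 36
Priority order (highest first): [5, 2, 3, 4, 1]
Highest priority task = 5

5


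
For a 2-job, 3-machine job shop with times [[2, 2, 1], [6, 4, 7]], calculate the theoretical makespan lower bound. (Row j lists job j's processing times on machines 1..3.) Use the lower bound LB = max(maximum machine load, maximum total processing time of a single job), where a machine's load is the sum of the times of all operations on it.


Machine loads:
  Machine 1: 2 + 6 = 8
  Machine 2: 2 + 4 = 6
  Machine 3: 1 + 7 = 8
Max machine load = 8
Job totals:
  Job 1: 5
  Job 2: 17
Max job total = 17
Lower bound = max(8, 17) = 17

17


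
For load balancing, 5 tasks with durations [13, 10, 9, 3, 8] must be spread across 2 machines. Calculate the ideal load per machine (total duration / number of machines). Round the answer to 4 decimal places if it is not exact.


Total processing time = 13 + 10 + 9 + 3 + 8 = 43
Number of machines = 2
Ideal balanced load = 43 / 2 = 21.5

21.5


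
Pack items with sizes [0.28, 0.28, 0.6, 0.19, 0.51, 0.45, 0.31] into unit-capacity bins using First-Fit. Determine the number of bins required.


Place items sequentially using First-Fit:
  Item 0.28 -> new Bin 1
  Item 0.28 -> Bin 1 (now 0.56)
  Item 0.6 -> new Bin 2
  Item 0.19 -> Bin 1 (now 0.75)
  Item 0.51 -> new Bin 3
  Item 0.45 -> Bin 3 (now 0.96)
  Item 0.31 -> Bin 2 (now 0.91)
Total bins used = 3

3


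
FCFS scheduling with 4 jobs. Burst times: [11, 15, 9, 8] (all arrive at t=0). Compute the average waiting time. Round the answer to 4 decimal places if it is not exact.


FCFS order (as given): [11, 15, 9, 8]
Waiting times:
  Job 1: wait = 0
  Job 2: wait = 11
  Job 3: wait = 26
  Job 4: wait = 35
Sum of waiting times = 72
Average waiting time = 72/4 = 18.0

18.0


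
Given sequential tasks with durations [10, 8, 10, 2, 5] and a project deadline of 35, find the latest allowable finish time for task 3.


LF(activity 3) = deadline - sum of successor durations
Successors: activities 4 through 5 with durations [2, 5]
Sum of successor durations = 7
LF = 35 - 7 = 28

28


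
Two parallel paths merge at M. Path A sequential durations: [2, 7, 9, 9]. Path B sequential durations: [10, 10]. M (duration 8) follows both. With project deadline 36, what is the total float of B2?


Forward pass: ES(B2) = sum of predecessors on chain B = 10
EF = ES + duration = 10 + 10 = 20
Backward pass: LF(M) = deadline = 36; LS(M) = 36 - 8 = 28
LF(B2) = LS(M) - sum(successors on chain B) = 28 - 0 = 28
LS = LF - duration = 28 - 10 = 18
Total float = LS - ES = 18 - 10 = 8

8


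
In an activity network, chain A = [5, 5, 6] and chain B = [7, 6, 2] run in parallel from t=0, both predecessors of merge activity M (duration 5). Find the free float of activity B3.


ES(B3) = sum of predecessors on chain B = 13
EF(B3) = ES + duration = 13 + 2 = 15
Successor of B3 is M. ES(M) = max(sum(A), sum(B)) = max(16, 15) = 16
Free float = ES(successor) - EF(current) = 16 - 15 = 1

1


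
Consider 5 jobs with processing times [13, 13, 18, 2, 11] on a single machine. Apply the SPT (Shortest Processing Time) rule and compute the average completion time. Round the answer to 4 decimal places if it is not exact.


Sort jobs by processing time (SPT order): [2, 11, 13, 13, 18]
Compute completion times sequentially:
  Job 1: processing = 2, completes at 2
  Job 2: processing = 11, completes at 13
  Job 3: processing = 13, completes at 26
  Job 4: processing = 13, completes at 39
  Job 5: processing = 18, completes at 57
Sum of completion times = 137
Average completion time = 137/5 = 27.4

27.4


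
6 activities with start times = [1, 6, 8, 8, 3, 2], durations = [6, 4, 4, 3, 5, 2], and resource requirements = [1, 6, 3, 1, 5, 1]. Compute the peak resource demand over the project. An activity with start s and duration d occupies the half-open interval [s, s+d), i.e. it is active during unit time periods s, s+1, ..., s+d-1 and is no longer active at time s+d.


Each activity i is active on [start_i, start_i + duration_i).
Compute total resource usage per time slot:
  t=0: active resources = [], total = 0
  t=1: active resources = [1], total = 1
  t=2: active resources = [1, 1], total = 2
  t=3: active resources = [1, 5, 1], total = 7
  t=4: active resources = [1, 5], total = 6
  t=5: active resources = [1, 5], total = 6
  t=6: active resources = [1, 6, 5], total = 12
  t=7: active resources = [6, 5], total = 11
  t=8: active resources = [6, 3, 1], total = 10
  t=9: active resources = [6, 3, 1], total = 10
  t=10: active resources = [3, 1], total = 4
  t=11: active resources = [3], total = 3
Peak resource demand = 12

12


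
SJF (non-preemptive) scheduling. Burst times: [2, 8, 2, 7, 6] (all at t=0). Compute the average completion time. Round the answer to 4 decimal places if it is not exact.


SJF order (ascending): [2, 2, 6, 7, 8]
Completion times:
  Job 1: burst=2, C=2
  Job 2: burst=2, C=4
  Job 3: burst=6, C=10
  Job 4: burst=7, C=17
  Job 5: burst=8, C=25
Average completion = 58/5 = 11.6

11.6


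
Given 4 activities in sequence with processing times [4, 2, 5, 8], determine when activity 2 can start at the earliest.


Activity 2 starts after activities 1 through 1 complete.
Predecessor durations: [4]
ES = 4 = 4

4


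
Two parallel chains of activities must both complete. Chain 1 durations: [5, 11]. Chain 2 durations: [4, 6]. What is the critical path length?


Path A total = 5 + 11 = 16
Path B total = 4 + 6 = 10
Critical path = longest path = max(16, 10) = 16

16


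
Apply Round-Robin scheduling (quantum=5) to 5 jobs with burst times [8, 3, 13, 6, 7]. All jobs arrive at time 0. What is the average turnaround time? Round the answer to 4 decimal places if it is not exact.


Time quantum = 5
Execution trace:
  J1 runs 5 units, time = 5
  J2 runs 3 units, time = 8
  J3 runs 5 units, time = 13
  J4 runs 5 units, time = 18
  J5 runs 5 units, time = 23
  J1 runs 3 units, time = 26
  J3 runs 5 units, time = 31
  J4 runs 1 units, time = 32
  J5 runs 2 units, time = 34
  J3 runs 3 units, time = 37
Finish times: [26, 8, 37, 32, 34]
Average turnaround = 137/5 = 27.4

27.4


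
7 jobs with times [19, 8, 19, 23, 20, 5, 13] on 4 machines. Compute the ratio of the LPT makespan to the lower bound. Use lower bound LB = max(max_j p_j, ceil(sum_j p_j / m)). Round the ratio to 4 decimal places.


LPT order: [23, 20, 19, 19, 13, 8, 5]
Machine loads after assignment: [23, 25, 32, 27]
LPT makespan = 32
Lower bound = max(max_job, ceil(total/4)) = max(23, 27) = 27
Ratio = 32 / 27 = 1.1852

1.1852


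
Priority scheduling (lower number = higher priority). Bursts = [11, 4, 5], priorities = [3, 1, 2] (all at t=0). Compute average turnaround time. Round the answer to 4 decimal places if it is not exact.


Sort by priority (ascending = highest first):
Order: [(1, 4), (2, 5), (3, 11)]
Completion times:
  Priority 1, burst=4, C=4
  Priority 2, burst=5, C=9
  Priority 3, burst=11, C=20
Average turnaround = 33/3 = 11.0

11.0


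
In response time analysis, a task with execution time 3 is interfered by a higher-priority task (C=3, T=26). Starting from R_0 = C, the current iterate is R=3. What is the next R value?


R_next = C + ceil(R_prev / T_hp) * C_hp
ceil(3 / 26) = ceil(0.1154) = 1
Interference = 1 * 3 = 3
R_next = 3 + 3 = 6

6


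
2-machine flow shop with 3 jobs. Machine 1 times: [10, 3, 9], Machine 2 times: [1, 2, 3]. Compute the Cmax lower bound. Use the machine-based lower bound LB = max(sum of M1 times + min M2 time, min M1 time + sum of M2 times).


LB1 = sum(M1 times) + min(M2 times) = 22 + 1 = 23
LB2 = min(M1 times) + sum(M2 times) = 3 + 6 = 9
Lower bound = max(LB1, LB2) = max(23, 9) = 23

23


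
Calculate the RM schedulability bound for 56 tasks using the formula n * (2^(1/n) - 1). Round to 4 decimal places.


Compute 2^(1/56) = 1.0124545481
Subtract 1: 1.0124545481 - 1 = 0.0124545481
Multiply by n: 56 * 0.0124545481 = 0.6974546936
Round to 4 dp: 0.6975

0.6975


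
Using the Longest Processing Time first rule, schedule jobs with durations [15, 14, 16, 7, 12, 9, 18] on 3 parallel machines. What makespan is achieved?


Sort jobs in decreasing order (LPT): [18, 16, 15, 14, 12, 9, 7]
Assign each job to the least loaded machine:
  Machine 1: jobs [18, 9, 7], load = 34
  Machine 2: jobs [16, 12], load = 28
  Machine 3: jobs [15, 14], load = 29
Makespan = max load = 34

34


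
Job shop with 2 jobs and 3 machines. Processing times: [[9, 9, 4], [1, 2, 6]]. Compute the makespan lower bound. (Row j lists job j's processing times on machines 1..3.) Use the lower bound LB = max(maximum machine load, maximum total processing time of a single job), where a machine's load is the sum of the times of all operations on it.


Machine loads:
  Machine 1: 9 + 1 = 10
  Machine 2: 9 + 2 = 11
  Machine 3: 4 + 6 = 10
Max machine load = 11
Job totals:
  Job 1: 22
  Job 2: 9
Max job total = 22
Lower bound = max(11, 22) = 22

22


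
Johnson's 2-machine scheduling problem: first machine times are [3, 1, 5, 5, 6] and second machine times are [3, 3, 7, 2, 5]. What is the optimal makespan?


Apply Johnson's rule:
  Group 1 (a <= b): [(2, 1, 3), (1, 3, 3), (3, 5, 7)]
  Group 2 (a > b): [(5, 6, 5), (4, 5, 2)]
Optimal job order: [2, 1, 3, 5, 4]
Schedule:
  Job 2: M1 done at 1, M2 done at 4
  Job 1: M1 done at 4, M2 done at 7
  Job 3: M1 done at 9, M2 done at 16
  Job 5: M1 done at 15, M2 done at 21
  Job 4: M1 done at 20, M2 done at 23
Makespan = 23

23


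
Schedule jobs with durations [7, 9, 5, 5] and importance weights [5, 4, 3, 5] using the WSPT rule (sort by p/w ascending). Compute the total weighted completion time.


Compute p/w ratios and sort ascending (WSPT): [(5, 5), (7, 5), (5, 3), (9, 4)]
Compute weighted completion times:
  Job (p=5,w=5): C=5, w*C=5*5=25
  Job (p=7,w=5): C=12, w*C=5*12=60
  Job (p=5,w=3): C=17, w*C=3*17=51
  Job (p=9,w=4): C=26, w*C=4*26=104
Total weighted completion time = 240

240


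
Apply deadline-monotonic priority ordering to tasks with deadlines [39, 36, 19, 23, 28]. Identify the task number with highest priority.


Sort tasks by relative deadline (ascending):
  Task 3: deadline = 19
  Task 4: deadline = 23
  Task 5: deadline = 28
  Task 2: deadline = 36
  Task 1: deadline = 39
Priority order (highest first): [3, 4, 5, 2, 1]
Highest priority task = 3

3


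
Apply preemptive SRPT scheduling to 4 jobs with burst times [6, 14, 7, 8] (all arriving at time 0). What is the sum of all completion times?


Since all jobs arrive at t=0, SRPT equals SPT ordering.
SPT order: [6, 7, 8, 14]
Completion times:
  Job 1: p=6, C=6
  Job 2: p=7, C=13
  Job 3: p=8, C=21
  Job 4: p=14, C=35
Total completion time = 6 + 13 + 21 + 35 = 75

75


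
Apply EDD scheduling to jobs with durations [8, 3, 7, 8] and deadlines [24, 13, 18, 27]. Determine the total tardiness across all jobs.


Sort by due date (EDD order): [(3, 13), (7, 18), (8, 24), (8, 27)]
Compute completion times and tardiness:
  Job 1: p=3, d=13, C=3, tardiness=max(0,3-13)=0
  Job 2: p=7, d=18, C=10, tardiness=max(0,10-18)=0
  Job 3: p=8, d=24, C=18, tardiness=max(0,18-24)=0
  Job 4: p=8, d=27, C=26, tardiness=max(0,26-27)=0
Total tardiness = 0

0


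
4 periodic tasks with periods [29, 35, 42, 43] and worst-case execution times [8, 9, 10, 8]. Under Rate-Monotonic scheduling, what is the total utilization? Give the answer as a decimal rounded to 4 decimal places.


Compute individual utilizations (exact fractions):
  Task 1: C/T = 8/29 (approx. 0.2759)
  Task 2: C/T = 9/35 (approx. 0.2571)
  Task 3: C/T = 10/42 = 5/21 (approx. 0.2381)
  Task 4: C/T = 8/43 (approx. 0.186)
Total utilization U = 8/29 + 9/35 + 5/21 + 8/43 = 125324/130935
Rounded to 4 decimal places: U = 0.9571
RM (Liu & Layland) bound for 4 tasks = 0.756828; compare with U = 125324/130935 (approx. 0.957147)
bound < U <= 1, so the RM sufficient condition is not met (inconclusive; an exact test such as response-time analysis is needed).

0.9571


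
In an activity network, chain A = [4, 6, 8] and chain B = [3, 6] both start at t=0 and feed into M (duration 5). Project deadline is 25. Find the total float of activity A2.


Forward pass: ES(A2) = sum of predecessors on chain A = 4
EF = ES + duration = 4 + 6 = 10
Backward pass: LF(M) = deadline = 25; LS(M) = 25 - 5 = 20
LF(A2) = LS(M) - sum(successors on chain A) = 20 - 8 = 12
LS = LF - duration = 12 - 6 = 6
Total float = LS - ES = 6 - 4 = 2

2


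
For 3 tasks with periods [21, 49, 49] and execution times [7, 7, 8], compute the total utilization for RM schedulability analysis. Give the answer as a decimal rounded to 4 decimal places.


Compute individual utilizations (exact fractions):
  Task 1: C/T = 7/21 = 1/3 (approx. 0.3333)
  Task 2: C/T = 7/49 = 1/7 (approx. 0.1429)
  Task 3: C/T = 8/49 (approx. 0.1633)
Total utilization U = 1/3 + 1/7 + 8/49 = 94/147
Rounded to 4 decimal places: U = 0.6395
RM (Liu & Layland) bound for 3 tasks = 0.779763; compare with U = 94/147 (approx. 0.639456)
U <= bound, so schedulable by RM sufficient condition.

0.6395


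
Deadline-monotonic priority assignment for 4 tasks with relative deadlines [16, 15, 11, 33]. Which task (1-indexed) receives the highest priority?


Sort tasks by relative deadline (ascending):
  Task 3: deadline = 11
  Task 2: deadline = 15
  Task 1: deadline = 16
  Task 4: deadline = 33
Priority order (highest first): [3, 2, 1, 4]
Highest priority task = 3

3


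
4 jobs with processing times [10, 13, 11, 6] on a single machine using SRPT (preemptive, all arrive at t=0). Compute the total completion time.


Since all jobs arrive at t=0, SRPT equals SPT ordering.
SPT order: [6, 10, 11, 13]
Completion times:
  Job 1: p=6, C=6
  Job 2: p=10, C=16
  Job 3: p=11, C=27
  Job 4: p=13, C=40
Total completion time = 6 + 16 + 27 + 40 = 89

89


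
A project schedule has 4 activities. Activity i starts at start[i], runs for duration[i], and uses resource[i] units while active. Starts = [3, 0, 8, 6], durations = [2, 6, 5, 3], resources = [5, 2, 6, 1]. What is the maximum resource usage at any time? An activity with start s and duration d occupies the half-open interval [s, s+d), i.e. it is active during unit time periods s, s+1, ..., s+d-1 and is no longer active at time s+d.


Each activity i is active on [start_i, start_i + duration_i).
Compute total resource usage per time slot:
  t=0: active resources = [2], total = 2
  t=1: active resources = [2], total = 2
  t=2: active resources = [2], total = 2
  t=3: active resources = [5, 2], total = 7
  t=4: active resources = [5, 2], total = 7
  t=5: active resources = [2], total = 2
  t=6: active resources = [1], total = 1
  t=7: active resources = [1], total = 1
  t=8: active resources = [6, 1], total = 7
  t=9: active resources = [6], total = 6
  t=10: active resources = [6], total = 6
  t=11: active resources = [6], total = 6
  t=12: active resources = [6], total = 6
Peak resource demand = 7

7


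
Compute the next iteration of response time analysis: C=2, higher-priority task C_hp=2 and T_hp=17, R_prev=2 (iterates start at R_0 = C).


R_next = C + ceil(R_prev / T_hp) * C_hp
ceil(2 / 17) = ceil(0.1176) = 1
Interference = 1 * 2 = 2
R_next = 2 + 2 = 4

4


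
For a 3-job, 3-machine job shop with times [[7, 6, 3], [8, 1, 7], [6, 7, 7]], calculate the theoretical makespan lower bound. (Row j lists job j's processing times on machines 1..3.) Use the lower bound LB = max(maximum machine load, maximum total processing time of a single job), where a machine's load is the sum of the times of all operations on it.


Machine loads:
  Machine 1: 7 + 8 + 6 = 21
  Machine 2: 6 + 1 + 7 = 14
  Machine 3: 3 + 7 + 7 = 17
Max machine load = 21
Job totals:
  Job 1: 16
  Job 2: 16
  Job 3: 20
Max job total = 20
Lower bound = max(21, 20) = 21

21


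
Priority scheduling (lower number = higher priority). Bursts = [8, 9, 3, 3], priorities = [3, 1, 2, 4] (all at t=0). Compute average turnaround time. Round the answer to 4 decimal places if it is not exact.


Sort by priority (ascending = highest first):
Order: [(1, 9), (2, 3), (3, 8), (4, 3)]
Completion times:
  Priority 1, burst=9, C=9
  Priority 2, burst=3, C=12
  Priority 3, burst=8, C=20
  Priority 4, burst=3, C=23
Average turnaround = 64/4 = 16.0

16.0


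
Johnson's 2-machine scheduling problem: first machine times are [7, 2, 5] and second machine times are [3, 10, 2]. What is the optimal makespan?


Apply Johnson's rule:
  Group 1 (a <= b): [(2, 2, 10)]
  Group 2 (a > b): [(1, 7, 3), (3, 5, 2)]
Optimal job order: [2, 1, 3]
Schedule:
  Job 2: M1 done at 2, M2 done at 12
  Job 1: M1 done at 9, M2 done at 15
  Job 3: M1 done at 14, M2 done at 17
Makespan = 17

17


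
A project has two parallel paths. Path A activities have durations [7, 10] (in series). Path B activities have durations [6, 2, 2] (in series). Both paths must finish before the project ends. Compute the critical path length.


Path A total = 7 + 10 = 17
Path B total = 6 + 2 + 2 = 10
Critical path = longest path = max(17, 10) = 17

17


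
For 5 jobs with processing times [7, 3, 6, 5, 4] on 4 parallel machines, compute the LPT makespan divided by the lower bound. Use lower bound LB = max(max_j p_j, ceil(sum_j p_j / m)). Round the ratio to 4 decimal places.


LPT order: [7, 6, 5, 4, 3]
Machine loads after assignment: [7, 6, 5, 7]
LPT makespan = 7
Lower bound = max(max_job, ceil(total/4)) = max(7, 7) = 7
Ratio = 7 / 7 = 1.0

1.0


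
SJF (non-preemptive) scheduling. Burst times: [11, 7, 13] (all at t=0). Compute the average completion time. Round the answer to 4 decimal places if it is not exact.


SJF order (ascending): [7, 11, 13]
Completion times:
  Job 1: burst=7, C=7
  Job 2: burst=11, C=18
  Job 3: burst=13, C=31
Average completion = 56/3 = 18.6667

18.6667


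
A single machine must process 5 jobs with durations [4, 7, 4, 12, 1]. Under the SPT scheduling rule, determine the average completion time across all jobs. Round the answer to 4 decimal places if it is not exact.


Sort jobs by processing time (SPT order): [1, 4, 4, 7, 12]
Compute completion times sequentially:
  Job 1: processing = 1, completes at 1
  Job 2: processing = 4, completes at 5
  Job 3: processing = 4, completes at 9
  Job 4: processing = 7, completes at 16
  Job 5: processing = 12, completes at 28
Sum of completion times = 59
Average completion time = 59/5 = 11.8

11.8


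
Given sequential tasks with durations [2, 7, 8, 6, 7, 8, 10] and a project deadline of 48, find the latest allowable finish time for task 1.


LF(activity 1) = deadline - sum of successor durations
Successors: activities 2 through 7 with durations [7, 8, 6, 7, 8, 10]
Sum of successor durations = 46
LF = 48 - 46 = 2

2


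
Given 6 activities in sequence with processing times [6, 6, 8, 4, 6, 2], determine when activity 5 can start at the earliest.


Activity 5 starts after activities 1 through 4 complete.
Predecessor durations: [6, 6, 8, 4]
ES = 6 + 6 + 8 + 4 = 24

24


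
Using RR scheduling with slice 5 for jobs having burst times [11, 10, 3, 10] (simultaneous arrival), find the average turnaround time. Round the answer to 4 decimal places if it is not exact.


Time quantum = 5
Execution trace:
  J1 runs 5 units, time = 5
  J2 runs 5 units, time = 10
  J3 runs 3 units, time = 13
  J4 runs 5 units, time = 18
  J1 runs 5 units, time = 23
  J2 runs 5 units, time = 28
  J4 runs 5 units, time = 33
  J1 runs 1 units, time = 34
Finish times: [34, 28, 13, 33]
Average turnaround = 108/4 = 27.0

27.0


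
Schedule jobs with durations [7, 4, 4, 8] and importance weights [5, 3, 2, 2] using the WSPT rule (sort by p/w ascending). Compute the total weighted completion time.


Compute p/w ratios and sort ascending (WSPT): [(4, 3), (7, 5), (4, 2), (8, 2)]
Compute weighted completion times:
  Job (p=4,w=3): C=4, w*C=3*4=12
  Job (p=7,w=5): C=11, w*C=5*11=55
  Job (p=4,w=2): C=15, w*C=2*15=30
  Job (p=8,w=2): C=23, w*C=2*23=46
Total weighted completion time = 143

143


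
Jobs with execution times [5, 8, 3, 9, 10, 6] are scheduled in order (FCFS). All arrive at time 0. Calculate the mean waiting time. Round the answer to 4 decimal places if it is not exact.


FCFS order (as given): [5, 8, 3, 9, 10, 6]
Waiting times:
  Job 1: wait = 0
  Job 2: wait = 5
  Job 3: wait = 13
  Job 4: wait = 16
  Job 5: wait = 25
  Job 6: wait = 35
Sum of waiting times = 94
Average waiting time = 94/6 = 15.6667

15.6667


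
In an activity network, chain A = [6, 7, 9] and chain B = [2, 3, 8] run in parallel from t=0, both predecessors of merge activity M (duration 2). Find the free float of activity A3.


ES(A3) = sum of predecessors on chain A = 13
EF(A3) = ES + duration = 13 + 9 = 22
Successor of A3 is M. ES(M) = max(sum(A), sum(B)) = max(22, 13) = 22
Free float = ES(successor) - EF(current) = 22 - 22 = 0

0


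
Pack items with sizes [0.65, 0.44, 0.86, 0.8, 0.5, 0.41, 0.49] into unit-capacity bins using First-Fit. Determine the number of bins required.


Place items sequentially using First-Fit:
  Item 0.65 -> new Bin 1
  Item 0.44 -> new Bin 2
  Item 0.86 -> new Bin 3
  Item 0.8 -> new Bin 4
  Item 0.5 -> Bin 2 (now 0.94)
  Item 0.41 -> new Bin 5
  Item 0.49 -> Bin 5 (now 0.9)
Total bins used = 5

5


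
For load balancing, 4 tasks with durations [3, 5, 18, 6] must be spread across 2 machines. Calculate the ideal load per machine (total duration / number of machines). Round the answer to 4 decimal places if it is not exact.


Total processing time = 3 + 5 + 18 + 6 = 32
Number of machines = 2
Ideal balanced load = 32 / 2 = 16.0

16.0


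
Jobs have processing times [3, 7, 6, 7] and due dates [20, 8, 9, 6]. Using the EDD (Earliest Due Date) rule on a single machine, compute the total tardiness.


Sort by due date (EDD order): [(7, 6), (7, 8), (6, 9), (3, 20)]
Compute completion times and tardiness:
  Job 1: p=7, d=6, C=7, tardiness=max(0,7-6)=1
  Job 2: p=7, d=8, C=14, tardiness=max(0,14-8)=6
  Job 3: p=6, d=9, C=20, tardiness=max(0,20-9)=11
  Job 4: p=3, d=20, C=23, tardiness=max(0,23-20)=3
Total tardiness = 21

21


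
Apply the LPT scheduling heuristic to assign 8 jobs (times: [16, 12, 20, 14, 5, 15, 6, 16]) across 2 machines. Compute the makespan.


Sort jobs in decreasing order (LPT): [20, 16, 16, 15, 14, 12, 6, 5]
Assign each job to the least loaded machine:
  Machine 1: jobs [20, 15, 12, 5], load = 52
  Machine 2: jobs [16, 16, 14, 6], load = 52
Makespan = max load = 52

52


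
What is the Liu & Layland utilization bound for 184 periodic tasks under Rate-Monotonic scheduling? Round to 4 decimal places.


Compute 2^(1/184) = 1.0037742087
Subtract 1: 1.0037742087 - 1 = 0.0037742087
Multiply by n: 184 * 0.0037742087 = 0.6944544008
Round to 4 dp: 0.6945

0.6945


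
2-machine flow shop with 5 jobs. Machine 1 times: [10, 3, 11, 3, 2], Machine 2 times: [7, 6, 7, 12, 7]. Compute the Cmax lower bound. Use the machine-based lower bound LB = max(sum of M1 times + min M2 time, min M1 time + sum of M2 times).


LB1 = sum(M1 times) + min(M2 times) = 29 + 6 = 35
LB2 = min(M1 times) + sum(M2 times) = 2 + 39 = 41
Lower bound = max(LB1, LB2) = max(35, 41) = 41

41


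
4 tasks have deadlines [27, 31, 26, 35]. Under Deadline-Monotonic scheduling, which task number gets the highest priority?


Sort tasks by relative deadline (ascending):
  Task 3: deadline = 26
  Task 1: deadline = 27
  Task 2: deadline = 31
  Task 4: deadline = 35
Priority order (highest first): [3, 1, 2, 4]
Highest priority task = 3

3
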